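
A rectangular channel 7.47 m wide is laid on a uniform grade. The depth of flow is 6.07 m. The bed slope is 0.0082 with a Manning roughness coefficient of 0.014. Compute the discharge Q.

Q = 513 m³/s

Flow area A = b·y = 7.47 × 6.07 = 45.34 m². Wetted perimeter P = b + 2y = 7.47 + 2×6.07 = 19.61 m.
Hydraulic radius R = A/P = 45.34/19.61 = 2.312 m.
Manning's equation: Q = (1/n) A R^(2/3) S^(1/2) = (1/0.014) × 45.34 × 2.312^(2/3) × 0.0082^(1/2) = 513 m³/s.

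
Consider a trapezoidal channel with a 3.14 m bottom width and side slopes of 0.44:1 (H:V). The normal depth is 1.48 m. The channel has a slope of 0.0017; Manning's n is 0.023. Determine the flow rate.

Q = 9.24 m³/s

With bottom width b = 3.14 m and side slope z = 0.44: A = (b + zy)y = (3.14 + 0.44×1.48)×1.48 = 5.611 m²; P = b + 2y√(1+z²) = 3.14 + 2×1.48×1.093 = 6.374 m.
Hydraulic radius R = A/P = 5.611/6.374 = 0.8803 m.
Manning's equation: Q = (1/n) A R^(2/3) S^(1/2) = (1/0.023) × 5.611 × 0.8803^(2/3) × 0.0017^(1/2) = 9.24 m³/s.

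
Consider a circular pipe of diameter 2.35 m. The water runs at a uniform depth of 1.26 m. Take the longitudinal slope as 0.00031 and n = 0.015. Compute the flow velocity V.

For a circular section of diameter D = 2.35 m at depth y = 1.26 m, the central angle is θ = 2 arccos(1 − 2y/D) = 3.286 rad. Then A = (D²/8)(θ − sin θ) = 2.368 m² and P = Dθ/2 = 3.862 m.
Hydraulic radius R = A/P = 2.368/3.862 = 0.6133 m.
From Manning's equation, V = (1/n) R^(2/3) S^(1/2) = (1/0.015) × 0.6133^(2/3) × 0.00031^(1/2) = 0.847 m/s.

V = 0.847 m/s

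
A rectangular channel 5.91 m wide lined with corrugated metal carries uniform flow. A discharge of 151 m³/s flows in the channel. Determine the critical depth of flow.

y_c = 4.05 m

For a rectangular channel, critical depth y_c = (q²/g)^(1/3) where q = Q/b = 151/5.91 = 25.55 m²/s.
So y_c = (25.55²/9.81)^(1/3) = 4.05 m.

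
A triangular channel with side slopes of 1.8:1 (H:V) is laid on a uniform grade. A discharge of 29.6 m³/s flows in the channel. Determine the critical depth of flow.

y_c = 2.23 m

At critical depth, Q² T / (g A³) = 1, i.e. A³/T = Q²/g = 29.6²/9.81 = 89.31.
At y = 2.81 m: A³/T = 283.8 — over.
At y = 1.82 m: A³/T = 32.35 — short.
At y = 2.23 m: A³/T = 89.34 — ≈ 89.31.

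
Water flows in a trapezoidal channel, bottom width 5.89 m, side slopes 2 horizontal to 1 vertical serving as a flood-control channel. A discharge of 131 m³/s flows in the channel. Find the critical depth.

y_c = 2.72 m

At critical depth, Q² T / (g A³) = 1, i.e. A³/T = Q²/g = 131²/9.81 = 1749.
Trying y = 3.1 m: A³/T = 2878 — high.
Trying y = 2.07 m: A³/T = 631.6 — low.
Trying y = 2.72 m: A³/T = 1745 — ≈ 1749.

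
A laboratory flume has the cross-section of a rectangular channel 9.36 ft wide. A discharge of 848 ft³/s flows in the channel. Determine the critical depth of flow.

For a rectangular channel, critical depth y_c = (q²/g)^(1/3) where q = Q/b = 848/9.36 = 90.6 ft²/s.
So y_c = (90.6²/32.2)^(1/3) = 6.34 ft.

y_c = 6.34 ft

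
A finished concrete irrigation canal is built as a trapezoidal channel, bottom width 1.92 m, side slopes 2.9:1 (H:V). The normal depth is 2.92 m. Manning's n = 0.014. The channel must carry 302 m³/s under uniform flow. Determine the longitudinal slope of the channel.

S = 0.011

With bottom width b = 1.92 m and side slope z = 2.9: A = (b + zy)y = (1.92 + 2.9×2.92)×2.92 = 30.33 m²; P = b + 2y√(1+z²) = 1.92 + 2×2.92×3.068 = 19.83 m.
Hydraulic radius R = A/P = 30.33/19.83 = 1.529 m.
From Manning's equation, S = [nQ / (1 A R^(2/3))]² = [0.014 × 302 / (1 × 30.33 × 1.529^(2/3))]² = 0.011.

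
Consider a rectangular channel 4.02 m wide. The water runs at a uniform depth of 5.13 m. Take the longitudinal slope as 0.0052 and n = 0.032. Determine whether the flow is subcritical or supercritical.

Flow area A = b·y = 4.02 × 5.13 = 20.62 m². Wetted perimeter P = b + 2y = 4.02 + 2×5.13 = 14.28 m.
Hydraulic radius R = A/P = 20.62/14.28 = 1.444 m.
V = (1/n) R^(2/3) √S = (1/0.032) × 1.444^(2/3) × √0.0052 = 2.879 m/s. Hydraulic depth D_h = A/T = 20.62/4.02 = 5.13 m.
Froude number Fr = V/√(g·D_h) = 2.879/√(9.81×5.13) = 0.406, which is less than 1, so the flow is subcritical.

subcritical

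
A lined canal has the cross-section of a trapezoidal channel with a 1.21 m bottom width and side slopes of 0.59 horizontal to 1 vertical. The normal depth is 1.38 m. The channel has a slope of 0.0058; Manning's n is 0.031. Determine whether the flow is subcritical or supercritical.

subcritical

With bottom width b = 1.21 m and side slope z = 0.59: A = (b + zy)y = (1.21 + 0.59×1.38)×1.38 = 2.793 m²; P = b + 2y√(1+z²) = 1.21 + 2×1.38×1.161 = 4.415 m.
Hydraulic radius R = A/P = 2.793/4.415 = 0.6328 m.
V = (1/n) R^(2/3) √S = (1/0.031) × 0.6328^(2/3) × √0.0058 = 1.811 m/s. Hydraulic depth D_h = A/T = 2.793/2.838 = 0.9841 m.
Froude number Fr = V/√(g·D_h) = 1.811/√(9.81×0.9841) = 0.583, which is less than 1, so the flow is subcritical.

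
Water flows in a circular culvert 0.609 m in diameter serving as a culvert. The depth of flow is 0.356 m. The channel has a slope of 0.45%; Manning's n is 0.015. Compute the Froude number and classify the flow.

For a circular section of diameter D = 0.609 m at depth y = 0.356 m, the central angle is θ = 2 arccos(1 − 2y/D) = 3.481 rad. Then A = (D²/8)(θ − sin θ) = 0.1769 m² and P = Dθ/2 = 1.06 m.
Hydraulic radius R = A/P = 0.1769/1.06 = 0.1668 m.
V = (1/n) R^(2/3) √S = (1/0.015) × 0.1668^(2/3) × √0.0045 = 1.355 m/s. Hydraulic depth D_h = A/T = 0.1769/0.6002 = 0.2947 m.
Froude number Fr = V/√(g·D_h) = 1.355/√(9.81×0.2947) = 0.797, which is less than 1, so the flow is subcritical.

subcritical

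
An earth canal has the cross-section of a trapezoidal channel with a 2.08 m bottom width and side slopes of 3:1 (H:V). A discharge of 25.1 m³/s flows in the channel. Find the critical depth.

At critical depth, Q² T / (g A³) = 1, i.e. A³/T = Q²/g = 25.1²/9.81 = 64.22.
At y = 1.62 m: A³/T = 120.4 — over.
At y = 1.4 m: A³/T = 64.85 — matches.

y_c = 1.4 m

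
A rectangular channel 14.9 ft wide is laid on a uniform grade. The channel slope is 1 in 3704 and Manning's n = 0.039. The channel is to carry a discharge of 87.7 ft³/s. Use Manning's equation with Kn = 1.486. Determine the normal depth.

Manning's equation rearranged: A R^(2/3) = nQ / (1.486·√S) = 0.039 × 87.7 / (1.486 × √0.00027) = 140.1.
Try y = 3.55 ft: A R^(2/3) = 94.93 — too small.
Try y = 5.1 ft: A R^(2/3) = 159 — too large.
Try y = 4.66 ft: A R^(2/3) = 140.1 — ≈ 140.1.

y_n = 4.66 ft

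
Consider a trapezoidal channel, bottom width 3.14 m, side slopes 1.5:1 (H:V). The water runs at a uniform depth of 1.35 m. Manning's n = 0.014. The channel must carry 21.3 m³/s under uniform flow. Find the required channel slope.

With bottom width b = 3.14 m and side slope z = 1.5: A = (b + zy)y = (3.14 + 1.5×1.35)×1.35 = 6.973 m²; P = b + 2y√(1+z²) = 3.14 + 2×1.35×1.803 = 8.007 m.
Hydraulic radius R = A/P = 6.973/8.007 = 0.8708 m.
From Manning's equation, S = [nQ / (1 A R^(2/3))]² = [0.014 × 21.3 / (1 × 6.973 × 0.8708^(2/3))]² = 0.0022.

S = 0.0022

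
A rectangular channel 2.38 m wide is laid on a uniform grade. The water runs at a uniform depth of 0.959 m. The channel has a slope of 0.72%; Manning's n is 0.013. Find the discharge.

Q = 9.77 m³/s

Flow area A = b·y = 2.38 × 0.959 = 2.282 m². Wetted perimeter P = b + 2y = 2.38 + 2×0.959 = 4.298 m.
Hydraulic radius R = A/P = 2.282/4.298 = 0.531 m.
Manning's equation: Q = (1/n) A R^(2/3) S^(1/2) = (1/0.013) × 2.282 × 0.531^(2/3) × 0.0072^(1/2) = 9.77 m³/s.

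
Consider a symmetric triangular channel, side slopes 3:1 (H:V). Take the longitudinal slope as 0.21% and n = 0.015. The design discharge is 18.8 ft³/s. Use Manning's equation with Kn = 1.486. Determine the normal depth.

Manning's equation rearranged: A R^(2/3) = nQ / (1.486·√S) = 0.015 × 18.8 / (1.486 × √0.0021) = 4.141.
Trying y = 1.65 ft: A R^(2/3) = 6.936 — too large.
Trying y = 1.19 ft: A R^(2/3) = 2.902 — too small.
Trying y = 1.36 ft: A R^(2/3) = 4.143 — matches.

y_n = 1.36 ft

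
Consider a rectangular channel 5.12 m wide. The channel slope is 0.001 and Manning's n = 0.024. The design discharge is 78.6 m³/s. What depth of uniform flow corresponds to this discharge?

y_n = 7.56 m

Manning's equation rearranged: A R^(2/3) = nQ / (1·√S) = 0.024 × 78.6 / (√0.001) = 59.65.
Try y = 5.23 m: A R^(2/3) = 38.42 — too small.
Try y = 9.1 m: A R^(2/3) = 73.91 — too large.
Try y = 7.56 m: A R^(2/3) = 59.64 — ≈ 59.65.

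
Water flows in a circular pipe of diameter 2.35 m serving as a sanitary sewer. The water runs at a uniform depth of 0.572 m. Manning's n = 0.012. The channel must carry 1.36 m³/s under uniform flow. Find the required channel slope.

S = 0.00171

For a circular section of diameter D = 2.35 m at depth y = 0.572 m, the central angle is θ = 2 arccos(1 − 2y/D) = 2.064 rad. Then A = (D²/8)(θ − sin θ) = 0.8166 m² and P = Dθ/2 = 2.425 m.
Hydraulic radius R = A/P = 0.8166/2.425 = 0.3367 m.
From Manning's equation, S = [nQ / (1 A R^(2/3))]² = [0.012 × 1.36 / (1 × 0.8166 × 0.3367^(2/3))]² = 0.00171.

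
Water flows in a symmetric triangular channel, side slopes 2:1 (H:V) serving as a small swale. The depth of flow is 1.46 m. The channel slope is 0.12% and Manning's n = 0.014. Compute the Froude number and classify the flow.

subcritical

For a triangular section with side slope z = 2: A = zy² = 2×1.46² = 4.263 m²; P = 2y√(1+z²) = 2×1.46×2.236 = 6.529 m.
Hydraulic radius R = A/P = 4.263/6.529 = 0.6529 m.
V = (1/n) R^(2/3) √S = (1/0.014) × 0.6529^(2/3) × √0.0012 = 1.862 m/s. Hydraulic depth D_h = A/T = 4.263/5.84 = 0.73 m.
Froude number Fr = V/√(g·D_h) = 1.862/√(9.81×0.73) = 0.696, which is less than 1, so the flow is subcritical.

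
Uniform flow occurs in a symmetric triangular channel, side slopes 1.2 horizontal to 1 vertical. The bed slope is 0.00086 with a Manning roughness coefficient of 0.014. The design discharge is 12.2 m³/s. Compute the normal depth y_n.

Manning's equation rearranged: A R^(2/3) = nQ / (1·√S) = 0.014 × 12.2 / (√0.00086) = 5.824.
At y = 2.69 m: A R^(2/3) = 8.875 — over.
At y = 1.87 m: A R^(2/3) = 3.366 — short.
At y = 2.3 m: A R^(2/3) = 5.845 — ≈ 5.824.

y_n = 2.3 m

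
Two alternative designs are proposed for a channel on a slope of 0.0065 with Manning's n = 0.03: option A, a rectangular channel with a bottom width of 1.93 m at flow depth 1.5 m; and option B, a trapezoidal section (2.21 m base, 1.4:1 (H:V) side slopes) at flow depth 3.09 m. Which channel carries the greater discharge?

channel B

Channel A: Flow area A = b·y = 1.93 × 1.5 = 2.895 m². Wetted perimeter P = b + 2y = 1.93 + 2×1.5 = 4.93 m. Hydraulic radius R = A/P = 2.895/4.93 = 0.5872 m. Q_A = (1/0.03)·2.895·0.5872^(2/3)·√0.0065 = 5.456 m³/s.
Channel B: With bottom width b = 2.21 m and side slope z = 1.4: A = (b + zy)y = (2.21 + 1.4×3.09)×3.09 = 20.2 m²; P = b + 2y√(1+z²) = 2.21 + 2×3.09×1.72 = 12.84 m. Hydraulic radius R = A/P = 20.2/12.84 = 1.573 m. Q_B = (1/0.03)·20.2·1.573^(2/3)·√0.0065 = 73.4 m³/s.
Q_A = 5.456 m³/s vs Q_B = 73.4 m³/s, so channel B carries more.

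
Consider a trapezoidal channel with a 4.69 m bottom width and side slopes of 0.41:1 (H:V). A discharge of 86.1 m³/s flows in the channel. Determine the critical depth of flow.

y_c = 2.97 m

At critical depth, Q² T / (g A³) = 1, i.e. A³/T = Q²/g = 86.1²/9.81 = 755.7.
At y = 2.14 m: A³/T = 262.4 — low.
At y = 2.97 m: A³/T = 758.1 — ≈ 755.7.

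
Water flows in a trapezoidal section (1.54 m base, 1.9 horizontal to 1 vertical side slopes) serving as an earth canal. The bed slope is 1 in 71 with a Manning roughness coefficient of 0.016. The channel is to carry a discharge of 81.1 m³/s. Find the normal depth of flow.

y_n = 1.99 m

Manning's equation rearranged: A R^(2/3) = nQ / (1·√S) = 0.016 × 81.1 / (√0.01408) = 10.93.
Trying y = 1.79 m: A R^(2/3) = 8.598 — short.
Trying y = 2.38 m: A R^(2/3) = 16.53 — over.
Trying y = 1.99 m: A R^(2/3) = 10.94 — matches.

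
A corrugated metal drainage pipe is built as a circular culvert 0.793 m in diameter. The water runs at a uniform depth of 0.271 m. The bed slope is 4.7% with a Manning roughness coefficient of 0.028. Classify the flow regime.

supercritical

For a circular section of diameter D = 0.793 m at depth y = 0.271 m, the central angle is θ = 2 arccos(1 − 2y/D) = 2.497 rad. Then A = (D²/8)(θ − sin θ) = 0.1491 m² and P = Dθ/2 = 0.9902 m.
Hydraulic radius R = A/P = 0.1491/0.9902 = 0.1506 m.
V = (1/n) R^(2/3) √S = (1/0.028) × 0.1506^(2/3) × √0.047 = 2.191 m/s. Hydraulic depth D_h = A/T = 0.1491/0.7522 = 0.1982 m.
Froude number Fr = V/√(g·D_h) = 2.191/√(9.81×0.1982) = 1.57, which is greater than 1, so the flow is supercritical.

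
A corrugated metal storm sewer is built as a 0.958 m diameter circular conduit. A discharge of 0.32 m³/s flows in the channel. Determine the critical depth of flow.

At critical depth, Q² T / (g A³) = 1, i.e. A³/T = Q²/g = 0.32²/9.81 = 0.01044.
Try y = 0.237 m: A³/T = 0.003238 — short.
Try y = 0.384 m: A³/T = 0.02096 — over.
Try y = 0.32 m: A³/T = 0.01038 — ≈ 0.01044.

y_c = 0.32 m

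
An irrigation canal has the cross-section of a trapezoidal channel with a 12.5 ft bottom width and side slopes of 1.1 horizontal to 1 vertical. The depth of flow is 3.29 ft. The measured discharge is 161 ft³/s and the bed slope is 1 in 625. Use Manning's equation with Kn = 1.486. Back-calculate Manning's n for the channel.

With bottom width b = 12.5 ft and side slope z = 1.1: A = (b + zy)y = (12.5 + 1.1×3.29)×3.29 = 53.03 ft²; P = b + 2y√(1+z²) = 12.5 + 2×3.29×1.487 = 22.28 ft.
Hydraulic radius R = A/P = 53.03/22.28 = 2.38 ft.
Rearranging Manning's equation: n = (1.486/Q) A R^(2/3) S^(1/2) = (1.486/161) × 53.03 × 2.38^(2/3) × √0.0016 = 0.0349.

n = 0.0349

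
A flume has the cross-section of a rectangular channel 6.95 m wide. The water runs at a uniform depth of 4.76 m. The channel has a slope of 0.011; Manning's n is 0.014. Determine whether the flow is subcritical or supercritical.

supercritical

Flow area A = b·y = 6.95 × 4.76 = 33.08 m². Wetted perimeter P = b + 2y = 6.95 + 2×4.76 = 16.47 m.
Hydraulic radius R = A/P = 33.08/16.47 = 2.009 m.
V = (1/n) R^(2/3) √S = (1/0.014) × 2.009^(2/3) × √0.011 = 11.93 m/s. Hydraulic depth D_h = A/T = 33.08/6.95 = 4.76 m.
Froude number Fr = V/√(g·D_h) = 11.93/√(9.81×4.76) = 1.75, which is greater than 1, so the flow is supercritical.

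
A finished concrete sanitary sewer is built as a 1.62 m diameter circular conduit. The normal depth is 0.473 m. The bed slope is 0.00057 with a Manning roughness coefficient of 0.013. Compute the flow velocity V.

V = 0.769 m/s

For a circular section of diameter D = 1.62 m at depth y = 0.473 m, the central angle is θ = 2 arccos(1 − 2y/D) = 2.283 rad. Then A = (D²/8)(θ − sin θ) = 0.5008 m² and P = Dθ/2 = 1.85 m.
Hydraulic radius R = A/P = 0.5008/1.85 = 0.2708 m.
From Manning's equation, V = (1/n) R^(2/3) S^(1/2) = (1/0.013) × 0.2708^(2/3) × 0.00057^(1/2) = 0.769 m/s.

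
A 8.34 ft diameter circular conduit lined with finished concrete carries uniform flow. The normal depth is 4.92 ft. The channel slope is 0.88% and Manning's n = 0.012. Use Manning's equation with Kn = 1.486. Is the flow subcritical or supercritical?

For a circular section of diameter D = 8.34 ft at depth y = 4.92 ft, the central angle is θ = 2 arccos(1 − 2y/D) = 3.503 rad. Then A = (D²/8)(θ − sin θ) = 33.54 ft² and P = Dθ/2 = 14.61 ft.
Hydraulic radius R = A/P = 33.54/14.61 = 2.296 ft.
V = (1.486/n) R^(2/3) √S = (1.486/0.012) × 2.296^(2/3) × √0.0088 = 20.22 ft/s. Hydraulic depth D_h = A/T = 33.54/8.204 = 4.088 ft.
Froude number Fr = V/√(g·D_h) = 20.22/√(32.2×4.088) = 1.76, which is greater than 1, so the flow is supercritical.

supercritical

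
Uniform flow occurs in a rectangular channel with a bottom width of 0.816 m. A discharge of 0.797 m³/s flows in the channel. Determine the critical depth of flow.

For a rectangular channel, critical depth y_c = (q²/g)^(1/3) where q = Q/b = 0.797/0.816 = 0.9767 m²/s.
So y_c = (0.9767²/9.81)^(1/3) = 0.46 m.

y_c = 0.46 m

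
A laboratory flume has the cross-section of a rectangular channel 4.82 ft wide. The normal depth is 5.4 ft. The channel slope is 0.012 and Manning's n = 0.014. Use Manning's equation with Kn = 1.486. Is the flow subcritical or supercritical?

supercritical

Flow area A = b·y = 4.82 × 5.4 = 26.03 ft². Wetted perimeter P = b + 2y = 4.82 + 2×5.4 = 15.62 ft.
Hydraulic radius R = A/P = 26.03/15.62 = 1.666 ft.
V = (1.486/n) R^(2/3) √S = (1.486/0.014) × 1.666^(2/3) × √0.012 = 16.34 ft/s. Hydraulic depth D_h = A/T = 26.03/4.82 = 5.4 ft.
Froude number Fr = V/√(g·D_h) = 16.34/√(32.2×5.4) = 1.24, which is greater than 1, so the flow is supercritical.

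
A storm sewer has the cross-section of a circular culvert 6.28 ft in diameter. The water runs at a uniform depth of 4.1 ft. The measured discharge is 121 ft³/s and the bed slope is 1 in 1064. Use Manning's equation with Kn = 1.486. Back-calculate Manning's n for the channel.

For a circular section of diameter D = 6.28 ft at depth y = 4.1 ft, the central angle is θ = 2 arccos(1 − 2y/D) = 3.763 rad. Then A = (D²/8)(θ − sin θ) = 21.42 ft² and P = Dθ/2 = 11.82 ft.
Hydraulic radius R = A/P = 21.42/11.82 = 1.813 ft.
Rearranging Manning's equation: n = (1.486/Q) A R^(2/3) S^(1/2) = (1.486/121) × 21.42 × 1.813^(2/3) × √0.0009398 = 0.012.

n = 0.012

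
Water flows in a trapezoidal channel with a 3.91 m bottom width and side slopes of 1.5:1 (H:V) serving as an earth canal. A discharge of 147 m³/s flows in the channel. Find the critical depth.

y_c = 3.47 m

At critical depth, Q² T / (g A³) = 1, i.e. A³/T = Q²/g = 147²/9.81 = 2203.
At y = 2.81 m: A³/T = 964.4 — short.
At y = 4.36 m: A³/T = 5567 — over.
At y = 3.47 m: A³/T = 2210 — close enough.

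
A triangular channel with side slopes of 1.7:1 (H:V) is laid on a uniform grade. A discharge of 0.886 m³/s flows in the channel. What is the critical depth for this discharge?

At critical depth, Q² T / (g A³) = 1, i.e. A³/T = Q²/g = 0.886²/9.81 = 0.08002.
Try y = 0.659 m: A³/T = 0.1796 — over.
Try y = 0.48 m: A³/T = 0.03682 — short.
Try y = 0.561 m: A³/T = 0.08029 — matches.

y_c = 0.561 m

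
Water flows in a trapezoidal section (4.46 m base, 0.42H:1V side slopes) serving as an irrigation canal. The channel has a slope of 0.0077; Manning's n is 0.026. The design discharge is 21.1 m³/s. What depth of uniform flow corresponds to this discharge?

y_n = 1.33 m

Manning's equation rearranged: A R^(2/3) = nQ / (1·√S) = 0.026 × 21.1 / (√0.0077) = 6.252.
At y = 0.995 m: A R^(2/3) = 3.947 — short.
At y = 1.33 m: A R^(2/3) = 6.262 — matches.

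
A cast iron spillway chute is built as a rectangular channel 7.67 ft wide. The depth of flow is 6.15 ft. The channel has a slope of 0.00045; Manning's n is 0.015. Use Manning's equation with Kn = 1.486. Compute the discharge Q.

Q = 176 ft³/s

Flow area A = b·y = 7.67 × 6.15 = 47.17 ft². Wetted perimeter P = b + 2y = 7.67 + 2×6.15 = 19.97 ft.
Hydraulic radius R = A/P = 47.17/19.97 = 2.362 ft.
Manning's equation: Q = (1.486/n) A R^(2/3) S^(1/2) = (1.486/0.015) × 47.17 × 2.362^(2/3) × 0.00045^(1/2) = 176 ft³/s.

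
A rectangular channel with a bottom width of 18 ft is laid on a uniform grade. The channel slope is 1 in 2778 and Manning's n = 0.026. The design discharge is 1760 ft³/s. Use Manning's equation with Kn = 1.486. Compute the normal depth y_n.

Manning's equation rearranged: A R^(2/3) = nQ / (1.486·√S) = 0.026 × 1760 / (1.486 × √0.00036) = 1623.
Trying y = 20.7 ft: A R^(2/3) = 1267 — low.
Trying y = 31 ft: A R^(2/3) = 2037 — high.
Trying y = 25.5 ft: A R^(2/3) = 1624 — ≈ 1623.

y_n = 25.5 ft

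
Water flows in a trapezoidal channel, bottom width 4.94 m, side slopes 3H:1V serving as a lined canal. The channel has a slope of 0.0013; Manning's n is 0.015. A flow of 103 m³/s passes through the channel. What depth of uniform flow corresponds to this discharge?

y_n = 2.56 m

Manning's equation rearranged: A R^(2/3) = nQ / (1·√S) = 0.015 × 103 / (√0.0013) = 42.85.
At y = 3.11 m: A R^(2/3) = 65.75 — too large.
At y = 1.88 m: A R^(2/3) = 22.23 — too small.
At y = 2.56 m: A R^(2/3) = 42.88 — close enough.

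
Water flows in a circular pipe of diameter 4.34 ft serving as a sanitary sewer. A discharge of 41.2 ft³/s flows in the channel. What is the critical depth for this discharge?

y_c = 1.87 ft

At critical depth, Q² T / (g A³) = 1, i.e. A³/T = Q²/g = 41.2²/32.2 = 52.72.
At y = 1.42 ft: A³/T = 18.29 — low.
At y = 1.87 ft: A³/T = 52.78 — close enough.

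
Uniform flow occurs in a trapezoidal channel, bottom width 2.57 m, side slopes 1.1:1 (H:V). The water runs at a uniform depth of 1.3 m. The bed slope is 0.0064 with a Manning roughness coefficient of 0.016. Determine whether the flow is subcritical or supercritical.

supercritical

With bottom width b = 2.57 m and side slope z = 1.1: A = (b + zy)y = (2.57 + 1.1×1.3)×1.3 = 5.2 m²; P = b + 2y√(1+z²) = 2.57 + 2×1.3×1.487 = 6.435 m.
Hydraulic radius R = A/P = 5.2/6.435 = 0.8081 m.
V = (1/n) R^(2/3) √S = (1/0.016) × 0.8081^(2/3) × √0.0064 = 4.338 m/s. Hydraulic depth D_h = A/T = 5.2/5.43 = 0.9576 m.
Froude number Fr = V/√(g·D_h) = 4.338/√(9.81×0.9576) = 1.42, which is greater than 1, so the flow is supercritical.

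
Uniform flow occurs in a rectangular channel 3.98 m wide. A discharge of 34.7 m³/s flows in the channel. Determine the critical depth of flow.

y_c = 1.98 m

For a rectangular channel, critical depth y_c = (q²/g)^(1/3) where q = Q/b = 34.7/3.98 = 8.719 m²/s.
So y_c = (8.719²/9.81)^(1/3) = 1.98 m.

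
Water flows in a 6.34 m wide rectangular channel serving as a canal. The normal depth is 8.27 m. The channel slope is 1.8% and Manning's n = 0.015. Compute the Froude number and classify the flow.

Flow area A = b·y = 6.34 × 8.27 = 52.43 m². Wetted perimeter P = b + 2y = 6.34 + 2×8.27 = 22.88 m.
Hydraulic radius R = A/P = 52.43/22.88 = 2.292 m.
V = (1/n) R^(2/3) √S = (1/0.015) × 2.292^(2/3) × √0.018 = 15.55 m/s. Hydraulic depth D_h = A/T = 52.43/6.34 = 8.27 m.
Froude number Fr = V/√(g·D_h) = 15.55/√(9.81×8.27) = 1.73, which is greater than 1, so the flow is supercritical.

supercritical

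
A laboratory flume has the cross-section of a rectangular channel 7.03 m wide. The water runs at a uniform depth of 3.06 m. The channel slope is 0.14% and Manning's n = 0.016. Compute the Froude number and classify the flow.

subcritical

Flow area A = b·y = 7.03 × 3.06 = 21.51 m². Wetted perimeter P = b + 2y = 7.03 + 2×3.06 = 13.15 m.
Hydraulic radius R = A/P = 21.51/13.15 = 1.636 m.
V = (1/n) R^(2/3) √S = (1/0.016) × 1.636^(2/3) × √0.0014 = 3.247 m/s. Hydraulic depth D_h = A/T = 21.51/7.03 = 3.06 m.
Froude number Fr = V/√(g·D_h) = 3.247/√(9.81×3.06) = 0.593, which is less than 1, so the flow is subcritical.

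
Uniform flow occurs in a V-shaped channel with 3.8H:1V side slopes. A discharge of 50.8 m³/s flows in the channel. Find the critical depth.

At critical depth, Q² T / (g A³) = 1, i.e. A³/T = Q²/g = 50.8²/9.81 = 263.1.
Try y = 1.76 m: A³/T = 121.9 — short.
Try y = 2.55 m: A³/T = 778.5 — over.
Try y = 2.05 m: A³/T = 261.4 — ≈ 263.1.

y_c = 2.05 m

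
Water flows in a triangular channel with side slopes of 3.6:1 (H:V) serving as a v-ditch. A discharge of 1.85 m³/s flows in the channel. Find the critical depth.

y_c = 0.557 m

At critical depth, Q² T / (g A³) = 1, i.e. A³/T = Q²/g = 1.85²/9.81 = 0.3489.
Trying y = 0.665 m: A³/T = 0.8427 — too large.
Trying y = 0.557 m: A³/T = 0.3474 — matches.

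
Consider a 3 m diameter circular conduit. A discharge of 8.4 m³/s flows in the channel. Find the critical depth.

y_c = 1.24 m

At critical depth, Q² T / (g A³) = 1, i.e. A³/T = Q²/g = 8.4²/9.81 = 7.193.
Trying y = 1.52 m: A³/T = 15.48 — high.
Trying y = 0.979 m: A³/T = 2.858 — low.
Trying y = 1.24 m: A³/T = 7.102 — close enough.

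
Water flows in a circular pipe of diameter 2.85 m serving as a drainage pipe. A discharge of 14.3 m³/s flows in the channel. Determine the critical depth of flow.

y_c = 1.67 m

At critical depth, Q² T / (g A³) = 1, i.e. A³/T = Q²/g = 14.3²/9.81 = 20.85.
Try y = 2.04 m: A³/T = 45.38 — high.
Try y = 1.31 m: A³/T = 8.255 — low.
Try y = 1.67 m: A³/T = 20.88 — ≈ 20.85.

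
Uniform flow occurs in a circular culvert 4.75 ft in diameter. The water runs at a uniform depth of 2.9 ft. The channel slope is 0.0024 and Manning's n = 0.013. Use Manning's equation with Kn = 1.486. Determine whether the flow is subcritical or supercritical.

subcritical

For a circular section of diameter D = 4.75 ft at depth y = 2.9 ft, the central angle is θ = 2 arccos(1 − 2y/D) = 3.587 rad. Then A = (D²/8)(θ − sin θ) = 11.33 ft² and P = Dθ/2 = 8.52 ft.
Hydraulic radius R = A/P = 11.33/8.52 = 1.33 ft.
V = (1.486/n) R^(2/3) √S = (1.486/0.013) × 1.33^(2/3) × √0.0024 = 6.773 ft/s. Hydraulic depth D_h = A/T = 11.33/4.632 = 2.447 ft.
Froude number Fr = V/√(g·D_h) = 6.773/√(32.2×2.447) = 0.763, which is less than 1, so the flow is subcritical.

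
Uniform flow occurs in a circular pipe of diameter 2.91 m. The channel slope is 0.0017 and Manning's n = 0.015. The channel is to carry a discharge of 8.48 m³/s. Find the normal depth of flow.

Manning's equation rearranged: A R^(2/3) = nQ / (1·√S) = 0.015 × 8.48 / (√0.0017) = 3.085.
At y = 1.38 m: A R^(2/3) = 2.456 — short.
At y = 1.58 m: A R^(2/3) = 3.086 — ≈ 3.085.

y_n = 1.58 m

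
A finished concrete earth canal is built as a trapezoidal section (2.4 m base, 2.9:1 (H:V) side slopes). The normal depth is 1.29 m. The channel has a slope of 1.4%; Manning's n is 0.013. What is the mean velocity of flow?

V = 7.63 m/s

With bottom width b = 2.4 m and side slope z = 2.9: A = (b + zy)y = (2.4 + 2.9×1.29)×1.29 = 7.922 m²; P = b + 2y√(1+z²) = 2.4 + 2×1.29×3.068 = 10.31 m.
Hydraulic radius R = A/P = 7.922/10.31 = 0.768 m.
From Manning's equation, V = (1/n) R^(2/3) S^(1/2) = (1/0.013) × 0.768^(2/3) × 0.014^(1/2) = 7.63 m/s.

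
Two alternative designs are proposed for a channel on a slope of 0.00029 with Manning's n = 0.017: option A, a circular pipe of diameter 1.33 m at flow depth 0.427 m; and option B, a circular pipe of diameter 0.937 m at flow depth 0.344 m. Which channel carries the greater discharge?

channel A

Channel A: For a circular section of diameter D = 1.33 m at depth y = 0.427 m, the central angle is θ = 2 arccos(1 − 2y/D) = 2.41 rad. Then A = (D²/8)(θ − sin θ) = 0.385 m² and P = Dθ/2 = 1.602 m. Hydraulic radius R = A/P = 0.385/1.602 = 0.2403 m. Q_A = (1/0.017)·0.385·0.2403^(2/3)·√0.00029 = 0.1491 m³/s.
Channel B: For a circular section of diameter D = 0.937 m at depth y = 0.344 m, the central angle is θ = 2 arccos(1 − 2y/D) = 2.604 rad. Then A = (D²/8)(θ − sin θ) = 0.2295 m² and P = Dθ/2 = 1.22 m. Hydraulic radius R = A/P = 0.2295/1.22 = 0.1882 m. Q_B = (1/0.017)·0.2295·0.1882^(2/3)·√0.00029 = 0.07549 m³/s.
Q_A = 0.1491 m³/s vs Q_B = 0.07549 m³/s, so channel A carries more.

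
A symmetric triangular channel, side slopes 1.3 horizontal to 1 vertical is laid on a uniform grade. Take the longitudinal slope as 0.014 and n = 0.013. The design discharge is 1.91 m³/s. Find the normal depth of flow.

y_n = 0.636 m

Manning's equation rearranged: A R^(2/3) = nQ / (1·√S) = 0.013 × 1.91 / (√0.014) = 0.2099.
Trying y = 0.435 m: A R^(2/3) = 0.0762 — short.
Trying y = 0.794 m: A R^(2/3) = 0.3792 — over.
Trying y = 0.636 m: A R^(2/3) = 0.2098 — close enough.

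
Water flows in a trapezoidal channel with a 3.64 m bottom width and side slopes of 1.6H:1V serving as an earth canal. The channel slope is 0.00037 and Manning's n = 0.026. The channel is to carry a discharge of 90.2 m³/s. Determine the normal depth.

Manning's equation rearranged: A R^(2/3) = nQ / (1·√S) = 0.026 × 90.2 / (√0.00037) = 121.9.
Trying y = 3.82 m: A R^(2/3) = 60.38 — short.
Trying y = 5.96 m: A R^(2/3) = 163.5 — over.
Trying y = 5.24 m: A R^(2/3) = 121.9 — close enough.

y_n = 5.24 m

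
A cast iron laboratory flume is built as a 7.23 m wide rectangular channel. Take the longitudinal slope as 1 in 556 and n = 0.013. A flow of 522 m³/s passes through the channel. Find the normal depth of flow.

y_n = 11.3 m

Manning's equation rearranged: A R^(2/3) = nQ / (1·√S) = 0.013 × 522 / (√0.001799) = 160.
Trying y = 12.6 m: A R^(2/3) = 181.4 — high.
Trying y = 11.3 m: A R^(2/3) = 159.9 — ≈ 160.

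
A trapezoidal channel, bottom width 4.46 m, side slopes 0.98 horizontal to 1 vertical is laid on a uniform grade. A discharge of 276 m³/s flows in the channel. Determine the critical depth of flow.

At critical depth, Q² T / (g A³) = 1, i.e. A³/T = Q²/g = 276²/9.81 = 7765.
At y = 4.25 m: A³/T = 3851 — short.
At y = 5.7 m: A³/T = 12010 — over.
At y = 5.1 m: A³/T = 7764 — matches.

y_c = 5.1 m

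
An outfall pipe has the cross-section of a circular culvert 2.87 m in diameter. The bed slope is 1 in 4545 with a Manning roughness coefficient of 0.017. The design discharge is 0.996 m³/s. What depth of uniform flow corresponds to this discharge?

y_n = 0.915 m

Manning's equation rearranged: A R^(2/3) = nQ / (1·√S) = 0.017 × 0.996 / (√0.00022) = 1.141.
At y = 0.815 m: A R^(2/3) = 0.9126 — short.
At y = 1.01 m: A R^(2/3) = 1.377 — over.
At y = 0.915 m: A R^(2/3) = 1.142 — ≈ 1.141.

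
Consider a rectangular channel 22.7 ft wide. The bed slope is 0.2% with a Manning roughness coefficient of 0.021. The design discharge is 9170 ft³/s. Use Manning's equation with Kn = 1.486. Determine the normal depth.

y_n = 31.1 ft

Manning's equation rearranged: A R^(2/3) = nQ / (1.486·√S) = 0.021 × 9170 / (1.486 × √0.002) = 2898.
At y = 24.6 ft: A R^(2/3) = 2190 — short.
At y = 38.8 ft: A R^(2/3) = 3749 — over.
At y = 31.1 ft: A R^(2/3) = 2898 — ≈ 2898.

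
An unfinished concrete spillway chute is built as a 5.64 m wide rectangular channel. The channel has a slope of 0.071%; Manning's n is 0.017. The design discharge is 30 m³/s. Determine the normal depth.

Manning's equation rearranged: A R^(2/3) = nQ / (1·√S) = 0.017 × 30 / (√0.00071) = 19.14.
Try y = 3.25 m: A R^(2/3) = 24.12 — over.
Try y = 1.89 m: A R^(2/3) = 11.58 — short.
Try y = 2.73 m: A R^(2/3) = 19.15 — close enough.

y_n = 2.73 m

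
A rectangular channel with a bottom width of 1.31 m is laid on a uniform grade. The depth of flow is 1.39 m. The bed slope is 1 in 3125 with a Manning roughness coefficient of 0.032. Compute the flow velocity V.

Flow area A = b·y = 1.31 × 1.39 = 1.821 m². Wetted perimeter P = b + 2y = 1.31 + 2×1.39 = 4.09 m.
Hydraulic radius R = A/P = 1.821/4.09 = 0.4452 m.
From Manning's equation, V = (1/n) R^(2/3) S^(1/2) = (1/0.032) × 0.4452^(2/3) × 0.00032^(1/2) = 0.326 m/s.

V = 0.326 m/s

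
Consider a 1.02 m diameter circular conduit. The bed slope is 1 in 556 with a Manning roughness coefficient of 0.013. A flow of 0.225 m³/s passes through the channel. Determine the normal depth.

y_n = 0.317 m

Manning's equation rearranged: A R^(2/3) = nQ / (1·√S) = 0.013 × 0.225 / (√0.001799) = 0.06897.
Try y = 0.391 m: A R^(2/3) = 0.1024 — over.
Try y = 0.224 m: A R^(2/3) = 0.03475 — short.
Try y = 0.317 m: A R^(2/3) = 0.06889 — ≈ 0.06897.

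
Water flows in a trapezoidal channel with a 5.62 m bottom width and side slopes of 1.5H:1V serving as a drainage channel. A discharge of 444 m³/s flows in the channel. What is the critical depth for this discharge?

At critical depth, Q² T / (g A³) = 1, i.e. A³/T = Q²/g = 444²/9.81 = 20100.
Trying y = 6.06 m: A³/T = 29760 — too large.
Trying y = 5.5 m: A³/T = 20070 — matches.

y_c = 5.5 m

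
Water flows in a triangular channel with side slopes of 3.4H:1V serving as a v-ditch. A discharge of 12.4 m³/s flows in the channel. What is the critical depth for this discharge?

At critical depth, Q² T / (g A³) = 1, i.e. A³/T = Q²/g = 12.4²/9.81 = 15.67.
At y = 1.04 m: A³/T = 7.032 — low.
At y = 1.43 m: A³/T = 34.56 — high.
At y = 1.22 m: A³/T = 15.62 — matches.

y_c = 1.22 m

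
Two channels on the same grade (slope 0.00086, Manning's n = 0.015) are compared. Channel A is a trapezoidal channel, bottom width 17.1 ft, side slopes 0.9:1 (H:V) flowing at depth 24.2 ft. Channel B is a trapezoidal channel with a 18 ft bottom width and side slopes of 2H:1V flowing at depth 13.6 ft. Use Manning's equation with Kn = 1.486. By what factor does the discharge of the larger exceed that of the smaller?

Channel A: With bottom width b = 17.1 ft and side slope z = 0.9: A = (b + zy)y = (17.1 + 0.9×24.2)×24.2 = 940.9 ft²; P = b + 2y√(1+z²) = 17.1 + 2×24.2×1.345 = 82.22 ft. Hydraulic radius R = A/P = 940.9/82.22 = 11.44 ft. Q_A = (1.486/0.015)·940.9·11.44^(2/3)·√0.00086 = 13880 ft³/s.
Channel B: With bottom width b = 18 ft and side slope z = 2: A = (b + zy)y = (18 + 2×13.6)×13.6 = 614.7 ft²; P = b + 2y√(1+z²) = 18 + 2×13.6×2.236 = 78.82 ft. Hydraulic radius R = A/P = 614.7/78.82 = 7.799 ft. Q_B = (1.486/0.015)·614.7·7.799^(2/3)·√0.00086 = 7023 ft³/s.
The larger discharge is 13880 ft³/s and the smaller is 7023 ft³/s; the ratio is 1.98.

1.98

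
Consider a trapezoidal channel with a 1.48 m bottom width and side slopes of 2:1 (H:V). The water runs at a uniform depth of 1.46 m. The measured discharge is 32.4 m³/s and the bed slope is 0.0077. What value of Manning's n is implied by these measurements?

n = 0.015

With bottom width b = 1.48 m and side slope z = 2: A = (b + zy)y = (1.48 + 2×1.46)×1.46 = 6.424 m²; P = b + 2y√(1+z²) = 1.48 + 2×1.46×2.236 = 8.009 m.
Hydraulic radius R = A/P = 6.424/8.009 = 0.8021 m.
Rearranging Manning's equation: n = (1/Q) A R^(2/3) S^(1/2) = (1/32.4) × 6.424 × 0.8021^(2/3) × √0.0077 = 0.015.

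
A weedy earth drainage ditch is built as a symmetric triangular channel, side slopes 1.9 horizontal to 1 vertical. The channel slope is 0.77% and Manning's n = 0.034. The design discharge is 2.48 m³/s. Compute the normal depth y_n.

Manning's equation rearranged: A R^(2/3) = nQ / (1·√S) = 0.034 × 2.48 / (√0.0077) = 0.9609.
Trying y = 0.762 m: A R^(2/3) = 0.5344 — too small.
Trying y = 1.18 m: A R^(2/3) = 1.715 — too large.
Trying y = 0.95 m: A R^(2/3) = 0.9622 — matches.

y_n = 0.95 m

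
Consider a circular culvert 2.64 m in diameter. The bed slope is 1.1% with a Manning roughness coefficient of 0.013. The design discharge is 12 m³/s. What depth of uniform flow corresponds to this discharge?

Manning's equation rearranged: A R^(2/3) = nQ / (1·√S) = 0.013 × 12 / (√0.011) = 1.487.
Try y = 0.894 m: A R^(2/3) = 1.025 — low.
Try y = 1.29 m: A R^(2/3) = 1.995 — high.
Try y = 1.09 m: A R^(2/3) = 1.481 — matches.

y_n = 1.09 m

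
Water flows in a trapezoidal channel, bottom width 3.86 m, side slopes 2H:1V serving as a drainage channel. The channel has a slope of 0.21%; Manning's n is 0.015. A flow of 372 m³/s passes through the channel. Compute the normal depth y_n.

y_n = 4.82 m

Manning's equation rearranged: A R^(2/3) = nQ / (1·√S) = 0.015 × 372 / (√0.0021) = 121.8.
Trying y = 3.66 m: A R^(2/3) = 65.45 — low.
Trying y = 5.38 m: A R^(2/3) = 156.9 — high.
Trying y = 4.82 m: A R^(2/3) = 121.8 — ≈ 121.8.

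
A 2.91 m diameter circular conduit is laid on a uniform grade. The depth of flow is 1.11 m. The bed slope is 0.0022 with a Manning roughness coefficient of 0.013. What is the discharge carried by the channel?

Q = 5.99 m³/s

For a circular section of diameter D = 2.91 m at depth y = 1.11 m, the central angle is θ = 2 arccos(1 − 2y/D) = 2.663 rad. Then A = (D²/8)(θ − sin θ) = 2.331 m² and P = Dθ/2 = 3.874 m.
Hydraulic radius R = A/P = 2.331/3.874 = 0.6016 m.
Manning's equation: Q = (1/n) A R^(2/3) S^(1/2) = (1/0.013) × 2.331 × 0.6016^(2/3) × 0.0022^(1/2) = 5.99 m³/s.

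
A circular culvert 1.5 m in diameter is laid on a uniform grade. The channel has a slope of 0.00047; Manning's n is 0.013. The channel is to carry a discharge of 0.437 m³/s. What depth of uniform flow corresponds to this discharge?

Manning's equation rearranged: A R^(2/3) = nQ / (1·√S) = 0.013 × 0.437 / (√0.00047) = 0.262.
Try y = 0.674 m: A R^(2/3) = 0.3818 — too large.
Try y = 0.397 m: A R^(2/3) = 0.1409 — too small.
Try y = 0.548 m: A R^(2/3) = 0.2619 — close enough.

y_n = 0.548 m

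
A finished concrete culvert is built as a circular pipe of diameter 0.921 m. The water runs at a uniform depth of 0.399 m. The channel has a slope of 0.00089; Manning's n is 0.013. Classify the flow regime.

subcritical

For a circular section of diameter D = 0.921 m at depth y = 0.399 m, the central angle is θ = 2 arccos(1 − 2y/D) = 2.874 rad. Then A = (D²/8)(θ − sin θ) = 0.2766 m² and P = Dθ/2 = 1.323 m.
Hydraulic radius R = A/P = 0.2766/1.323 = 0.209 m.
V = (1/n) R^(2/3) √S = (1/0.013) × 0.209^(2/3) × √0.00089 = 0.8083 m/s. Hydraulic depth D_h = A/T = 0.2766/0.9127 = 0.3031 m.
Froude number Fr = V/√(g·D_h) = 0.8083/√(9.81×0.3031) = 0.469, which is less than 1, so the flow is subcritical.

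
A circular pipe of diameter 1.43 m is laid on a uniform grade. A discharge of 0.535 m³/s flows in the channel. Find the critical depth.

At critical depth, Q² T / (g A³) = 1, i.e. A³/T = Q²/g = 0.535²/9.81 = 0.02918.
Trying y = 0.403 m: A³/T = 0.03984 — high.
Trying y = 0.311 m: A³/T = 0.01451 — low.
Trying y = 0.372 m: A³/T = 0.02918 — close enough.

y_c = 0.372 m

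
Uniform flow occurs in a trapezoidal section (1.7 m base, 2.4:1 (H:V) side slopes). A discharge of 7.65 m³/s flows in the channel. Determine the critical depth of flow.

y_c = 0.865 m

At critical depth, Q² T / (g A³) = 1, i.e. A³/T = Q²/g = 7.65²/9.81 = 5.966.
Trying y = 0.681 m: A³/T = 2.356 — too small.
Trying y = 1.01 m: A³/T = 11.04 — too large.
Trying y = 0.865 m: A³/T = 5.954 — close enough.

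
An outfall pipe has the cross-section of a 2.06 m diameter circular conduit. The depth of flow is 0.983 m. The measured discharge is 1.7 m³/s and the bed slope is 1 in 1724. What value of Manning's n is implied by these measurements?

n = 0.014

For a circular section of diameter D = 2.06 m at depth y = 0.983 m, the central angle is θ = 2 arccos(1 − 2y/D) = 3.05 rad. Then A = (D²/8)(θ − sin θ) = 1.57 m² and P = Dθ/2 = 3.142 m.
Hydraulic radius R = A/P = 1.57/3.142 = 0.4996 m.
Rearranging Manning's equation: n = (1/Q) A R^(2/3) S^(1/2) = (1/1.7) × 1.57 × 0.4996^(2/3) × √0.00058 = 0.014.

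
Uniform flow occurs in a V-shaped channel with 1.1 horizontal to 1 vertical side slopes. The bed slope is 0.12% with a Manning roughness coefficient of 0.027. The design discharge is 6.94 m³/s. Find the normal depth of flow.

y_n = 2.33 m

Manning's equation rearranged: A R^(2/3) = nQ / (1·√S) = 0.027 × 6.94 / (√0.0012) = 5.409.
Try y = 1.6 m: A R^(2/3) = 1.985 — low.
Try y = 2.68 m: A R^(2/3) = 7.856 — high.
Try y = 2.33 m: A R^(2/3) = 5.409 — close enough.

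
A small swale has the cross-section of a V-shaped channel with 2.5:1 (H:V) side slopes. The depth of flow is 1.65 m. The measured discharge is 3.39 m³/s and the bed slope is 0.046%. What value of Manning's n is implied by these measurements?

n = 0.036

For a triangular section with side slope z = 2.5: A = zy² = 2.5×1.65² = 6.806 m²; P = 2y√(1+z²) = 2×1.65×2.693 = 8.886 m.
Hydraulic radius R = A/P = 6.806/8.886 = 0.766 m.
Rearranging Manning's equation: n = (1/Q) A R^(2/3) S^(1/2) = (1/3.39) × 6.806 × 0.766^(2/3) × √0.00046 = 0.036.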